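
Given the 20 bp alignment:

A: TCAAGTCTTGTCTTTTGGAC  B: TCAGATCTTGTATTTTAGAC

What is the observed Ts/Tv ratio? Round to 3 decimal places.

3.000

Transitions are A↔G and C↔T; transversions are all other mismatches.
Transitions: 3. Transversions: 1.
R = 3/1 = 3.000.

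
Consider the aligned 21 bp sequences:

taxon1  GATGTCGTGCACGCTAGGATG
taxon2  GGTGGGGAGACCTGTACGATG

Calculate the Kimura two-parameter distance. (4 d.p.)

0.6821

Of 21 sites, 1 differences are transitions and 8 are transversions, so P = 1/21 ≈ 0.047619 and Q = 8/21 ≈ 0.380952.
Under the Kimura two-parameter model, d = −½ ln(1 − 2P − Q) − ¼ ln(1 − 2Q).
1 − 2P − Q = 0.52381, giving −½ ln(0.52381) = 0.323313.
1 − 2Q = 0.238096, giving −¼ ln(0.238096) = 0.358770.
d = 0.323313 + 0.358770 = 0.682083.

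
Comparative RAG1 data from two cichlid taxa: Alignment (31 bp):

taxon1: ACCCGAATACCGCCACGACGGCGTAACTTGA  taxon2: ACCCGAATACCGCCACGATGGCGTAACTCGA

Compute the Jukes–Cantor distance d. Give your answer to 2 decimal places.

0.07

The sequences differ at 2 of 31 sites (19, 29), so p = 2/31 ≈ 0.064516.
d = −(3/4) ln(1 − 4p/3) = −0.75 ln(1 − 0.086021) = −0.75 ln(0.913979)
  = −0.75 × (-0.089948) = 0.067461 substitutions/site.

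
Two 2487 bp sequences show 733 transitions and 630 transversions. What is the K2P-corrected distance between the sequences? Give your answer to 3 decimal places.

1.102

P = 733/2487 ≈ 0.294733 and Q = 630/2487 ≈ 0.253317.
Under the Kimura two-parameter model, d = −½ ln(1 − 2P − Q) − ¼ ln(1 − 2Q).
1 − 2P − Q = 0.157217, giving −½ ln(0.157217) = 0.925064.
1 − 2Q = 0.493366, giving −¼ ln(0.493366) = 0.176626.
d = 0.925064 + 0.176626 = 1.101690.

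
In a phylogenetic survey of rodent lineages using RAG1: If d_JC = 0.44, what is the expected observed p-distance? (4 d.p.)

p = (3/4)(1 − e^(−4d/3)) = 0.75 × (1 − e^(-0.586667)) = 0.75 × (1 − 0.556178) = 0.332867.

0.3329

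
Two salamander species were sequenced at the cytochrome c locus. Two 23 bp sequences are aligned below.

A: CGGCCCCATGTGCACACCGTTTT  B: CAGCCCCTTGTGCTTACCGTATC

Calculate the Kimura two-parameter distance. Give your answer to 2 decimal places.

Of 23 sites, 3 differences are transitions and 3 are transversions, so P = 3/23 ≈ 0.130435 and Q = 3/23 ≈ 0.130435.
Under the Kimura two-parameter model, d = −½ ln(1 − 2P − Q) − ¼ ln(1 − 2Q).
1 − 2P − Q = 0.608695, giving −½ ln(0.608695) = 0.248219.
1 − 2Q = 0.73913, giving −¼ ln(0.73913) = 0.075570.
d = 0.248219 + 0.075570 = 0.323789.

0.32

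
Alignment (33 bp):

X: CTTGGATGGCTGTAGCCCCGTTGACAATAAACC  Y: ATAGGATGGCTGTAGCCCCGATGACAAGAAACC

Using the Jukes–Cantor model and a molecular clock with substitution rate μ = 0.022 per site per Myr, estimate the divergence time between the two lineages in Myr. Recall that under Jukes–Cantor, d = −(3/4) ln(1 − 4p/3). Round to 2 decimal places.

3.00

The sequences differ at 4 of 33 sites (1, 3, 21, 28), so p = 4/33 ≈ 0.121212.
d = −(3/4) ln(1 − 4p/3) = −0.75 ln(1 − 0.161616) = −0.75 ln(0.838384)
  = −0.75 × (-0.176279) = 0.132209 substitutions/site.
Under a molecular clock d = 2μt, so t = d/(2μ) = 0.132209 / (2 × 0.022) = 3.00 Myr.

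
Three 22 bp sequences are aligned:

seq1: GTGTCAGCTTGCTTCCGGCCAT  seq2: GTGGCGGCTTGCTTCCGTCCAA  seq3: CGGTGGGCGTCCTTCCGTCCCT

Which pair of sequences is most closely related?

seq1 and seq2

seq1–seq2: 4/22 differ, p = 0.182, d = 0.208.
seq1–seq3: 8/22 differ, p = 0.364, d = 0.497.
seq2–seq3: 8/22 differ, p = 0.364, d = 0.497.
The smallest distance is between seq1 and seq2.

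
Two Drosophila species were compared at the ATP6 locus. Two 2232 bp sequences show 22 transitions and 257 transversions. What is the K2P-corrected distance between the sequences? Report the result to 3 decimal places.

0.138

P = 22/2232 ≈ 0.009857 and Q = 257/2232 ≈ 0.115143.
Under the Kimura two-parameter model, d = −½ ln(1 − 2P − Q) − ¼ ln(1 − 2Q).
1 − 2P − Q = 0.865143, giving −½ ln(0.865143) = 0.072430.
1 − 2Q = 0.769714, giving −¼ ln(0.769714) = 0.065434.
d = 0.072430 + 0.065434 = 0.137864.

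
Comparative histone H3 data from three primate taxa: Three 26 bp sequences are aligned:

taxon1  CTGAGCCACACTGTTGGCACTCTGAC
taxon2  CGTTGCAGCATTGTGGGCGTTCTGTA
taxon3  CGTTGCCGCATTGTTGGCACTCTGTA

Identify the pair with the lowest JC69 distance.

taxon1–taxon2: 11/26 differ, p = 0.423, d = 0.623.
taxon1–taxon3: 7/26 differ, p = 0.269, d = 0.334.
taxon2–taxon3: 4/26 differ, p = 0.154, d = 0.172.
The smallest distance is between taxon2 and taxon3.

taxon2 and taxon3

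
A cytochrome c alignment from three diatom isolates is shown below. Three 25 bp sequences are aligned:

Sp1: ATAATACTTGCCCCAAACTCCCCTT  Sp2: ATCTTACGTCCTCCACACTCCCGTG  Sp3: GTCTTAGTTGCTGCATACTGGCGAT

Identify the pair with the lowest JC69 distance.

Sp1 and Sp2

Sp1–Sp2: 8/25 differ, p = 0.320, d = 0.417.
Sp1–Sp3: 11/25 differ, p = 0.440, d = 0.663.
Sp2–Sp3: 10/25 differ, p = 0.400, d = 0.572.
The smallest distance is between Sp1 and Sp2.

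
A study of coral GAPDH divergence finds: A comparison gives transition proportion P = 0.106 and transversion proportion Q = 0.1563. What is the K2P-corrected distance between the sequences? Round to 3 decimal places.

Under the Kimura two-parameter model, d = −½ ln(1 − 2P − Q) − ¼ ln(1 − 2Q).
1 − 2P − Q = 0.6317, giving −½ ln(0.6317) = 0.229670.
1 − 2Q = 0.6874, giving −¼ ln(0.6874) = 0.093710.
d = 0.229670 + 0.093710 = 0.323380.

0.323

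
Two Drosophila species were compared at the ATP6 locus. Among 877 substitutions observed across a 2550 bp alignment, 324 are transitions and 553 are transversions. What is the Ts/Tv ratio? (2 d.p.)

R = 324/553 = 0.585895… ≈ 0.59 (to 2 d.p.).

0.59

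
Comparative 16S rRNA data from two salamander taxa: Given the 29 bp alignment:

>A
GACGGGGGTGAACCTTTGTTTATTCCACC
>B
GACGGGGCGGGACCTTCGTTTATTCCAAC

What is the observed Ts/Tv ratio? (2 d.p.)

Transitions are A↔G and C↔T; transversions are all other mismatches.
Transitions: 2. Transversions: 3.
R = 2/3 = 0.666666… ≈ 0.67 (to 2 d.p.).

0.67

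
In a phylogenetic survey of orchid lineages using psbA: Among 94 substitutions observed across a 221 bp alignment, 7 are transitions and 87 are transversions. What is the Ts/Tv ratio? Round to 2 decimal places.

R = 7/87 = 0.080459… ≈ 0.08 (to 2 d.p.).

0.08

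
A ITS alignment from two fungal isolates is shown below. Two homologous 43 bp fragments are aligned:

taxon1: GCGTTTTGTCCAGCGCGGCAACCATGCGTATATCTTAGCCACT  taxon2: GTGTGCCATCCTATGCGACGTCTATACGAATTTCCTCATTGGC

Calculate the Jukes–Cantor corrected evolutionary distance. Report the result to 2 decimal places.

0.94

The sequences differ at 23 of 43 sites, so p = 23/43 ≈ 0.534884.
d = −(3/4) ln(1 − 4p/3) = −0.75 ln(1 − 0.713179) = −0.75 ln(0.286821)
  = −0.75 × (-1.248897) = 0.936673 substitutions/site.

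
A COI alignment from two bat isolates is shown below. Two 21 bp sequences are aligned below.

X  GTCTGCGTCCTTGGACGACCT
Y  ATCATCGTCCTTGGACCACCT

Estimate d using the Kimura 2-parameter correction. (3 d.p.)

Of 21 sites, 1 differences are transitions and 3 are transversions, so P = 1/21 ≈ 0.047619 and Q = 3/21 ≈ 0.142857.
Under the Kimura two-parameter model, d = −½ ln(1 − 2P − Q) − ¼ ln(1 − 2Q).
1 − 2P − Q = 0.761905, giving −½ ln(0.761905) = 0.135967.
1 − 2Q = 0.714286, giving −¼ ln(0.714286) = 0.084118.
d = 0.135967 + 0.084118 = 0.220085.

0.220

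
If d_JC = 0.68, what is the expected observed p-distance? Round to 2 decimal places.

p = (3/4)(1 − e^(−4d/3)) = 0.75 × (1 − e^(-0.906667)) = 0.75 × (1 − 0.403868) = 0.447099.

0.45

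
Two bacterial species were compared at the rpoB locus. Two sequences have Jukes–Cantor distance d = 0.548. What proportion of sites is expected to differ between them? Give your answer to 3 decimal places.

0.389

p = (3/4)(1 − e^(−4d/3)) = 0.75 × (1 − e^(-0.730667)) = 0.75 × (1 − 0.481588) = 0.388809.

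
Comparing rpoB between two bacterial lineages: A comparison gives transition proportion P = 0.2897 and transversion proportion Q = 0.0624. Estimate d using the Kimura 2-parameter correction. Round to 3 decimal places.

0.547

Under the Kimura two-parameter model, d = −½ ln(1 − 2P − Q) − ¼ ln(1 − 2Q).
1 − 2P − Q = 0.3582, giving −½ ln(0.3582) = 0.513332.
1 − 2Q = 0.8752, giving −¼ ln(0.8752) = 0.033326.
d = 0.513332 + 0.033326 = 0.546658.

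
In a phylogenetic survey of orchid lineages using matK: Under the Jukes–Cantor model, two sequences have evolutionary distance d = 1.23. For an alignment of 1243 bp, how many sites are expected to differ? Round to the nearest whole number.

751

Invert JC69: p = (3/4)(1 − e^(−4d/3)) = 0.75 × (1 − e^(-1.64)) = 0.75 × (1 − 0.193980) = 0.604515.
Expected differing sites = pL ≈ 0.604515 × 1243 = 751.412145 ≈ 751.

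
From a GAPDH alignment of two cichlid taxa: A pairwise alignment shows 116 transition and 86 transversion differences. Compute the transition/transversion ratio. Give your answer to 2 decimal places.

1.35

R = 116/86 = 1.348837… ≈ 1.35 (to 2 d.p.).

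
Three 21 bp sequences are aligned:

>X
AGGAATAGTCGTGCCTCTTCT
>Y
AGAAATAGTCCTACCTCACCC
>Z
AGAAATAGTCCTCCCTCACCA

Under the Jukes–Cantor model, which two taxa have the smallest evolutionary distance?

X–Y: 6/21 differ, p = 0.286, d = 0.360.
X–Z: 6/21 differ, p = 0.286, d = 0.360.
Y–Z: 2/21 differ, p = 0.095, d = 0.102.
The smallest distance is between Y and Z.

Y and Z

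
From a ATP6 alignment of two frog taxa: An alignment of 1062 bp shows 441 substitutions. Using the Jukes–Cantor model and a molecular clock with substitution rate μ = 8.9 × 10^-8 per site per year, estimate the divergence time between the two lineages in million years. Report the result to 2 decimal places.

p = 441/1062 ≈ 0.415254.
d = −(3/4) ln(1 − 4p/3) = −0.75 ln(1 − 0.553672) = −0.75 ln(0.446328)
  = −0.75 × (-0.806701) = 0.605026 substitutions/site.
Under a molecular clock d = 2μt, so t = d/(2μ) = 0.605026 / (2 × 8.9 × 10^-8) = 3.40 million years.

3.40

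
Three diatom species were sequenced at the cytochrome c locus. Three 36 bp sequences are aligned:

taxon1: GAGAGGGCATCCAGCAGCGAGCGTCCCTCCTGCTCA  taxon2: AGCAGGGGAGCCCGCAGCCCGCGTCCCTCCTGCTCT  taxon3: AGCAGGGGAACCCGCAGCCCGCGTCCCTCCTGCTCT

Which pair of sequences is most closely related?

taxon2 and taxon3

taxon1–taxon2: 9/36 differ, p = 0.250, d = 0.304.
taxon1–taxon3: 9/36 differ, p = 0.250, d = 0.304.
taxon2–taxon3: 1/36 differ, p = 0.028, d = 0.028.
The smallest distance is between taxon2 and taxon3.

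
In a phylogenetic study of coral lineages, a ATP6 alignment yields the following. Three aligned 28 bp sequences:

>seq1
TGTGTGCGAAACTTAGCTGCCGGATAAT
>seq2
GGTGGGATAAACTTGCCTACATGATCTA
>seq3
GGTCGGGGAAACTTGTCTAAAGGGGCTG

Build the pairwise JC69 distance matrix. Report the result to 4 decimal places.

seq1–seq2: 12/28 sites differ → p ≈ 0.428571, d = −0.75 ln(1 − 0.571428) = 0.635472 ≈ 0.6355.
seq1–seq3: 14/28 sites differ → p = 0.5, d = −0.75 ln(1 − 0.666667) = 0.823960 ≈ 0.8240.
seq2–seq3: 9/28 sites differ → p ≈ 0.321429, d = −0.75 ln(1 − 0.428572) = 0.419713 ≈ 0.4197.

d(seq1,seq2) = 0.6355, d(seq1,seq3) = 0.8240, d(seq2,seq3) = 0.4197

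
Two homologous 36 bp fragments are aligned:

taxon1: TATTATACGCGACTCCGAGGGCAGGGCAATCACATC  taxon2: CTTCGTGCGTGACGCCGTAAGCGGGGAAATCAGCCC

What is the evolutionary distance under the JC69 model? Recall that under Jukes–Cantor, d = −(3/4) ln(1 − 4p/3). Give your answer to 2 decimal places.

0.61

The sequences differ at 15 of 36 sites, so p = 15/36 ≈ 0.416667.
d = −(3/4) ln(1 − 4p/3) = −0.75 ln(1 − 0.555556) = −0.75 ln(0.444444)
  = −0.75 × (-0.810931) = 0.608198 substitutions/site.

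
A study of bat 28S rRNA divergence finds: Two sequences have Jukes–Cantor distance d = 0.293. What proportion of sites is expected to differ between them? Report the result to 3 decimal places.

p = (3/4)(1 − e^(−4d/3)) = 0.75 × (1 − e^(-0.390667)) = 0.75 × (1 − 0.676605) = 0.242546.

0.243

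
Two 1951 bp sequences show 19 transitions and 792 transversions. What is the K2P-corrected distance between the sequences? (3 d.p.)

P = 19/1951 ≈ 0.009739 and Q = 792/1951 ≈ 0.405946.
Under the Kimura two-parameter model, d = −½ ln(1 − 2P − Q) − ¼ ln(1 − 2Q).
1 − 2P − Q = 0.574576, giving −½ ln(0.574576) = 0.277061.
1 − 2Q = 0.188108, giving −¼ ln(0.188108) = 0.417685.
d = 0.277061 + 0.417685 = 0.694746.

0.695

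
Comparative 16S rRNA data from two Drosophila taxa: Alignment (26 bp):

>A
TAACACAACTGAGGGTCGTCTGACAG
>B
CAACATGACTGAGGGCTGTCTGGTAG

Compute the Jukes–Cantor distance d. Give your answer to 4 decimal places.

0.3335

The sequences differ at 7 of 26 sites (1, 6, 7, 16, 17, 23, 24), so p = 7/26 ≈ 0.269231.
d = −(3/4) ln(1 − 4p/3) = −0.75 ln(1 − 0.358975) = −0.75 ln(0.641025)
  = −0.75 × (-0.444687) = 0.333515 substitutions/site.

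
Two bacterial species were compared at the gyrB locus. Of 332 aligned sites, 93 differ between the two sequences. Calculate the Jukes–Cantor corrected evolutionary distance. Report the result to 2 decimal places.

p = 93/332 ≈ 0.28012.
d = −(3/4) ln(1 − 4p/3) = −0.75 ln(1 − 0.373493) = −0.75 ln(0.626507)
  = −0.75 × (-0.467595) = 0.350696 substitutions/site.

0.35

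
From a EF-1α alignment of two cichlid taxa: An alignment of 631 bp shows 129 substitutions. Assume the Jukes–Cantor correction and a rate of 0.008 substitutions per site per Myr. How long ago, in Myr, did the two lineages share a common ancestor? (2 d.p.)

14.92

p = 129/631 ≈ 0.204437.
d = −(3/4) ln(1 − 4p/3) = −0.75 ln(1 − 0.272583) = −0.75 ln(0.727417)
  = −0.75 × (-0.318255) = 0.238691 substitutions/site.
Under a molecular clock d = 2μt, so t = d/(2μ) = 0.238691 / (2 × 0.008) = 14.92 Myr.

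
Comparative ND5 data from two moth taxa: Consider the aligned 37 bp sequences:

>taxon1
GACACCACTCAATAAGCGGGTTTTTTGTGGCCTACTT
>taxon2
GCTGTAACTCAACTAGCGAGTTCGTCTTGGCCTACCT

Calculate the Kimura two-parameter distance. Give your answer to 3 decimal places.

Of 37 sites, 8 differences are transitions and 5 are transversions, so P = 8/37 ≈ 0.216216 and Q = 5/37 ≈ 0.135135.
Under the Kimura two-parameter model, d = −½ ln(1 − 2P − Q) − ¼ ln(1 − 2Q).
1 − 2P − Q = 0.432433, giving −½ ln(0.432433) = 0.419164.
1 − 2Q = 0.72973, giving −¼ ln(0.72973) = 0.078770.
d = 0.419164 + 0.078770 = 0.497934.

0.498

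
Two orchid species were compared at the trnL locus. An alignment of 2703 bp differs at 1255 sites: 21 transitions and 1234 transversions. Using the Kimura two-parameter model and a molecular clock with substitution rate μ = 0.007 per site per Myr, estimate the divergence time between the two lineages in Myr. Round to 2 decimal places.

66.43

P = 21/2703 ≈ 0.007769 and Q = 1234/2703 ≈ 0.45653.
Under the Kimura two-parameter model, d = −½ ln(1 − 2P − Q) − ¼ ln(1 − 2Q).
1 − 2P − Q = 0.527932, giving −½ ln(0.527932) = 0.319394.
1 − 2Q = 0.08694, giving −¼ ln(0.08694) = 0.610634.
d = 0.319394 + 0.610634 = 0.930028.
Under a molecular clock d = 2μt, so t = d/(2μ) = 0.930028 / (2 × 0.007) = 66.43 Myr.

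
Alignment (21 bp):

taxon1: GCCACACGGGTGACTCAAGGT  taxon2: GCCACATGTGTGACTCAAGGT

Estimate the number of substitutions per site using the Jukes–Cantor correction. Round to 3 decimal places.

0.102

The sequences differ at 2 of 21 sites (7, 9), so p = 2/21 ≈ 0.095238.
d = −(3/4) ln(1 − 4p/3) = −0.75 ln(1 − 0.126984) = −0.75 ln(0.873016)
  = −0.75 × (-0.135801) = 0.101851 substitutions/site.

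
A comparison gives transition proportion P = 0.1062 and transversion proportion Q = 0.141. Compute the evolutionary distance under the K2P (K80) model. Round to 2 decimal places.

0.30

Under the Kimura two-parameter model, d = −½ ln(1 − 2P − Q) − ¼ ln(1 − 2Q).
1 − 2P − Q = 0.6466, giving −½ ln(0.6466) = 0.218014.
1 − 2Q = 0.718, giving −¼ ln(0.718) = 0.082821.
d = 0.218014 + 0.082821 = 0.300835.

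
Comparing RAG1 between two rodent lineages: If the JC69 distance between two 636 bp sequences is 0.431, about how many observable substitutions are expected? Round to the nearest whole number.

Invert JC69: p = (3/4)(1 − e^(−4d/3)) = 0.75 × (1 − e^(-0.574667)) = 0.75 × (1 − 0.562892) = 0.327831.
Expected differing sites = pL ≈ 0.327831 × 636 = 208.500516 ≈ 209.

209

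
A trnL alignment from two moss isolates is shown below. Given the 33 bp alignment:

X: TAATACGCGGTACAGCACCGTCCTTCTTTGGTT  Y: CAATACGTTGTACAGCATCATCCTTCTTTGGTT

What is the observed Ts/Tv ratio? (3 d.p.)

4.000

Transitions are A↔G and C↔T; transversions are all other mismatches.
Transitions: 4. Transversions: 1.
R = 4/1 = 4.000.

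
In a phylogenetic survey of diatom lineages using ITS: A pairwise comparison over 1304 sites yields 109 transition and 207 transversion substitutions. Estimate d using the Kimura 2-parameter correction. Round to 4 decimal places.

P = 109/1304 ≈ 0.083589 and Q = 207/1304 ≈ 0.158742.
Under the Kimura two-parameter model, d = −½ ln(1 − 2P − Q) − ¼ ln(1 − 2Q).
1 − 2P − Q = 0.67408, giving −½ ln(0.67408) = 0.197203.
1 − 2Q = 0.682516, giving −¼ ln(0.682516) = 0.095492.
d = 0.197203 + 0.095492 = 0.292695.

0.2927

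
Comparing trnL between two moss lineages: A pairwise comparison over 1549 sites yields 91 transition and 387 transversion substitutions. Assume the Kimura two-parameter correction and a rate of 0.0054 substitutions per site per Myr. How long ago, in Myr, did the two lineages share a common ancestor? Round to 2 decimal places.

P = 91/1549 ≈ 0.058748 and Q = 387/1549 ≈ 0.249839.
Under the Kimura two-parameter model, d = −½ ln(1 − 2P − Q) − ¼ ln(1 − 2Q).
1 − 2P − Q = 0.632665, giving −½ ln(0.632665) = 0.228907.
1 − 2Q = 0.500322, giving −¼ ln(0.500322) = 0.173126.
d = 0.228907 + 0.173126 = 0.402033.
Under a molecular clock d = 2μt, so t = d/(2μ) = 0.402033 / (2 × 0.0054) = 37.23 Myr.

37.23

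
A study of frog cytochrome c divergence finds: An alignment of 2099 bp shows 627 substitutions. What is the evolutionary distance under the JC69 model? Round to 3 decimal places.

0.381

p = 627/2099 ≈ 0.298714.
d = −(3/4) ln(1 − 4p/3) = −0.75 ln(1 − 0.398285) = −0.75 ln(0.601715)
  = −0.75 × (-0.507971) = 0.380978 substitutions/site.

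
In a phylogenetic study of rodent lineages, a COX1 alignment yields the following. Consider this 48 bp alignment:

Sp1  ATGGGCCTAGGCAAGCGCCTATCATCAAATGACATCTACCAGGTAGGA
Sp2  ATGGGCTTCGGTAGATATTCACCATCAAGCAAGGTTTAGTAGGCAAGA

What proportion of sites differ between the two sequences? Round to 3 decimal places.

0.438

The sequences differ at 21 of 48 positions.
p = 21/48 = 0.4375 ≈ 0.438 (to 3 d.p.).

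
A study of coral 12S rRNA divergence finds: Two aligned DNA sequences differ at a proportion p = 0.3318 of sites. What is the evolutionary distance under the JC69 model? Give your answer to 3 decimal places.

0.438

d = −(3/4) ln(1 − 4p/3) = −0.75 ln(1 − 0.4424) = −0.75 ln(0.5576)
  = −0.75 × (-0.584113) = 0.438085 substitutions/site.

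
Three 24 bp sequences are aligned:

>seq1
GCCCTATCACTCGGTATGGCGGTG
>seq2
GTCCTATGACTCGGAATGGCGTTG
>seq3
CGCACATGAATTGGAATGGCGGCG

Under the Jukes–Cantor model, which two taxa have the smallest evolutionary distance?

seq1–seq2: 4/24 differ, p = 0.167, d = 0.188.
seq1–seq3: 9/24 differ, p = 0.375, d = 0.520.
seq2–seq3: 8/24 differ, p = 0.333, d = 0.441.
The smallest distance is between seq1 and seq2.

seq1 and seq2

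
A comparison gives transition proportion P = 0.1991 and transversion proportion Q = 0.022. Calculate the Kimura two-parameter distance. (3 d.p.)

0.284

Under the Kimura two-parameter model, d = −½ ln(1 − 2P − Q) − ¼ ln(1 − 2Q).
1 − 2P − Q = 0.5798, giving −½ ln(0.5798) = 0.272536.
1 − 2Q = 0.956, giving −¼ ln(0.956) = 0.011249.
d = 0.272536 + 0.011249 = 0.283785.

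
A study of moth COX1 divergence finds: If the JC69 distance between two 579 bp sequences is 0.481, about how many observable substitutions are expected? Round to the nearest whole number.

206

Invert JC69: p = (3/4)(1 − e^(−4d/3)) = 0.75 × (1 − e^(-0.641333)) = 0.75 × (1 − 0.526590) = 0.355058.
Expected differing sites = pL ≈ 0.355058 × 579 = 205.578582 ≈ 206.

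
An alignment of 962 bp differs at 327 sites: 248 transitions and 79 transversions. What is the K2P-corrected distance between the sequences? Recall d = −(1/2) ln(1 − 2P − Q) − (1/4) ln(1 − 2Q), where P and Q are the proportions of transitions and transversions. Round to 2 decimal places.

P = 248/962 ≈ 0.257796 and Q = 79/962 ≈ 0.082121.
Under the Kimura two-parameter model, d = −½ ln(1 − 2P − Q) − ¼ ln(1 − 2Q).
1 − 2P − Q = 0.402287, giving −½ ln(0.402287) = 0.455295.
1 − 2Q = 0.835758, giving −¼ ln(0.835758) = 0.044854.
d = 0.455295 + 0.044854 = 0.500149.

0.50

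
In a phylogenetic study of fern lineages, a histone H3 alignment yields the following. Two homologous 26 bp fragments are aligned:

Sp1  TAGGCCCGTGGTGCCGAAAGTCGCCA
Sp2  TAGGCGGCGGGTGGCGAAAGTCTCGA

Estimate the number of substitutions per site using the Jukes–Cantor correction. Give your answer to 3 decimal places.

0.334

The sequences differ at 7 of 26 sites (6, 7, 8, 9, 14, 23, 25), so p = 7/26 ≈ 0.269231.
d = −(3/4) ln(1 − 4p/3) = −0.75 ln(1 − 0.358975) = −0.75 ln(0.641025)
  = −0.75 × (-0.444687) = 0.333515 substitutions/site.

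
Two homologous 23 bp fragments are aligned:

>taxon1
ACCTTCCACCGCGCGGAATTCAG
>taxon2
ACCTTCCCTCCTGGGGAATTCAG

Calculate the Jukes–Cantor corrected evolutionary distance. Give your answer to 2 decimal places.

0.26

The sequences differ at 5 of 23 sites (8, 9, 11, 12, 14), so p = 5/23 ≈ 0.217391.
d = −(3/4) ln(1 − 4p/3) = −0.75 ln(1 − 0.289855) = −0.75 ln(0.710145)
  = −0.75 × (-0.342286) = 0.256715 substitutions/site.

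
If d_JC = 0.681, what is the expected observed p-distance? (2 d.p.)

p = (3/4)(1 − e^(−4d/3)) = 0.75 × (1 − e^(-0.908)) = 0.75 × (1 − 0.403330) = 0.447503.

0.45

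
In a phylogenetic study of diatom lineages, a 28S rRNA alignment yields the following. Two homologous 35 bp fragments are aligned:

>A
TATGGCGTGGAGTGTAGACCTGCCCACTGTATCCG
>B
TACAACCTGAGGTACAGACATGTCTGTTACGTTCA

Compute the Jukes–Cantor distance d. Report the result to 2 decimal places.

The sequences differ at 18 of 35 sites, so p = 18/35 ≈ 0.514286.
d = −(3/4) ln(1 − 4p/3) = −0.75 ln(1 − 0.685715) = −0.75 ln(0.314285)
  = −0.75 × (-1.157455) = 0.868091 substitutions/site.

0.87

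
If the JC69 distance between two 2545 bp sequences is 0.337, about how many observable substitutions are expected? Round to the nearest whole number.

691

Invert JC69: p = (3/4)(1 − e^(−4d/3)) = 0.75 × (1 − e^(-0.449333)) = 0.75 × (1 − 0.638054) = 0.271460.
Expected differing sites = pL ≈ 0.271460 × 2545 = 690.8657 ≈ 691.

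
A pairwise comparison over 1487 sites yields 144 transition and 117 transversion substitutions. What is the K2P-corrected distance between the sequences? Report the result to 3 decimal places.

0.202

P = 144/1487 ≈ 0.096839 and Q = 117/1487 ≈ 0.078682.
Under the Kimura two-parameter model, d = −½ ln(1 − 2P − Q) − ¼ ln(1 − 2Q).
1 − 2P − Q = 0.72764, giving −½ ln(0.72764) = 0.158974.
1 − 2Q = 0.842636, giving −¼ ln(0.842636) = 0.042805.
d = 0.158974 + 0.042805 = 0.201779.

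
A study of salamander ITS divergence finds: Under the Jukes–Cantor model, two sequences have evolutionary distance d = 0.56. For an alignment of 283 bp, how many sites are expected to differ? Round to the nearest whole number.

Invert JC69: p = (3/4)(1 − e^(−4d/3)) = 0.75 × (1 − e^(-0.746667)) = 0.75 × (1 − 0.473944) = 0.394542.
Expected differing sites = pL ≈ 0.394542 × 283 = 111.655386 ≈ 112.

112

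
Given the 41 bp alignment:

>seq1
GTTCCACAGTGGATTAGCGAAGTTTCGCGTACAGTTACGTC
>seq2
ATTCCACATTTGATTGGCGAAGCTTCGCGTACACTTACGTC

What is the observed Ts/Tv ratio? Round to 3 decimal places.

1.000

Transitions are A↔G and C↔T; transversions are all other mismatches.
Transitions: 3. Transversions: 3.
R = 3/3 = 1.000.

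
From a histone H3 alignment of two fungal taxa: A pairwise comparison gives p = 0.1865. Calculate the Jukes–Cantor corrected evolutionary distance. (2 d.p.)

0.21

d = −(3/4) ln(1 − 4p/3) = −0.75 ln(1 − 0.248667) = −0.75 ln(0.751333)
  = −0.75 × (-0.285906) = 0.214430 substitutions/site.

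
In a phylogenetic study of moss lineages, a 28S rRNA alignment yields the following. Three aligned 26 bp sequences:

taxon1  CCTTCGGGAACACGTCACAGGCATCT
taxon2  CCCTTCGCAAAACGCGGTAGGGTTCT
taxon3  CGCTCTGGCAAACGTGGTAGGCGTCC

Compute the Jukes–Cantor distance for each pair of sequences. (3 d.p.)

d(taxon1,taxon2) = 0.623, d(taxon1,taxon3) = 0.539, d(taxon2,taxon3) = 0.464

taxon1–taxon2: 11/26 sites differ → p ≈ 0.423077, d = −0.75 ln(1 − 0.564103) = 0.622762 ≈ 0.623.
taxon1–taxon3: 10/26 sites differ → p ≈ 0.384615, d = −0.75 ln(1 − 0.51282) = 0.539341 ≈ 0.539.
taxon2–taxon3: 9/26 sites differ → p ≈ 0.346154, d = −0.75 ln(1 − 0.461539) = 0.464280 ≈ 0.464.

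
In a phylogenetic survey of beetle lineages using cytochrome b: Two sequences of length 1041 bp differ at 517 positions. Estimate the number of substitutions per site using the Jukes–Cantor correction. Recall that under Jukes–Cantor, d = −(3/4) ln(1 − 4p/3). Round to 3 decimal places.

0.814

p = 517/1041 ≈ 0.496638.
d = −(3/4) ln(1 − 4p/3) = −0.75 ln(1 − 0.662184) = −0.75 ln(0.337816)
  = −0.75 × (-1.085254) = 0.813941 substitutions/site.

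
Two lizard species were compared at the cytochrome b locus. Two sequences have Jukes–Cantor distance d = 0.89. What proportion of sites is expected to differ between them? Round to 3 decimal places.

0.521

p = (3/4)(1 − e^(−4d/3)) = 0.75 × (1 − e^(-1.186667)) = 0.75 × (1 − 0.305237) = 0.521072.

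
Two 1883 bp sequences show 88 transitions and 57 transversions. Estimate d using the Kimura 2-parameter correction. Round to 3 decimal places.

0.082

P = 88/1883 ≈ 0.046734 and Q = 57/1883 ≈ 0.030271.
Under the Kimura two-parameter model, d = −½ ln(1 − 2P − Q) − ¼ ln(1 − 2Q).
1 − 2P − Q = 0.876261, giving −½ ln(0.876261) = 0.066046.
1 − 2Q = 0.939458, giving −¼ ln(0.939458) = 0.015613.
d = 0.066046 + 0.015613 = 0.081659.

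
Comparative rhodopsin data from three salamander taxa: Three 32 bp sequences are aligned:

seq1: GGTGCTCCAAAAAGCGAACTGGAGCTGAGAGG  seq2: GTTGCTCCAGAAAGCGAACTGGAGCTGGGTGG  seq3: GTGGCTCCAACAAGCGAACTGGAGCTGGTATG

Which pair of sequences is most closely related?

seq1 and seq2

seq1–seq2: 4/32 differ, p = 0.125, d = 0.137.
seq1–seq3: 6/32 differ, p = 0.188, d = 0.216.
seq2–seq3: 6/32 differ, p = 0.188, d = 0.216.
The smallest distance is between seq1 and seq2.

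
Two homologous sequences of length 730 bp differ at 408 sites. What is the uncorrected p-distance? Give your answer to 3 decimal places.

0.559

p = 408/730 = 0.558904… ≈ 0.559 (to 3 d.p.).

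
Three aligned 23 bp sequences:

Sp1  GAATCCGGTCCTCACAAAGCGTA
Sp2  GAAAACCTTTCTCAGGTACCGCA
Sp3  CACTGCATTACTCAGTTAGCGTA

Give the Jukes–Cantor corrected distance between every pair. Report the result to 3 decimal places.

Sp1–Sp2: 10/23 sites differ → p ≈ 0.434783, d = −0.75 ln(1 − 0.579711) = 0.650110 ≈ 0.650.
Sp1–Sp3: 9/23 sites differ → p ≈ 0.391304, d = −0.75 ln(1 − 0.521739) = 0.553199 ≈ 0.553.
Sp2–Sp3: 9/23 sites differ → p ≈ 0.391304, d = −0.75 ln(1 − 0.521739) = 0.553199 ≈ 0.553.

d(Sp1,Sp2) = 0.650, d(Sp1,Sp3) = 0.553, d(Sp2,Sp3) = 0.553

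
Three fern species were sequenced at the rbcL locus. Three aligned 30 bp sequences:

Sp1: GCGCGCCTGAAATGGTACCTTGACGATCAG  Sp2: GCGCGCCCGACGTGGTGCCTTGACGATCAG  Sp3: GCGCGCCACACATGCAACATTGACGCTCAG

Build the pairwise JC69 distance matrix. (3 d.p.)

d(Sp1,Sp2) = 0.147, d(Sp1,Sp3) = 0.280, d(Sp2,Sp3) = 0.330

Sp1–Sp2: 4/30 sites differ → p ≈ 0.133333, d = −0.75 ln(1 − 0.177777) = 0.146808 ≈ 0.147.
Sp1–Sp3: 7/30 sites differ → p ≈ 0.233333, d = −0.75 ln(1 − 0.311111) = 0.279506 ≈ 0.280.
Sp2–Sp3: 8/30 sites differ → p ≈ 0.266667, d = −0.75 ln(1 − 0.355556) = 0.329526 ≈ 0.330.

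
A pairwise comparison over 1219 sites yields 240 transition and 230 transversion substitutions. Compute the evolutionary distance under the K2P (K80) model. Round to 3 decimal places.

0.555

P = 240/1219 ≈ 0.196883 and Q = 230/1219 ≈ 0.188679.
Under the Kimura two-parameter model, d = −½ ln(1 − 2P − Q) − ¼ ln(1 − 2Q).
1 − 2P − Q = 0.417555, giving −½ ln(0.417555) = 0.436670.
1 − 2Q = 0.622642, giving −¼ ln(0.622642) = 0.118446.
d = 0.436670 + 0.118446 = 0.555116.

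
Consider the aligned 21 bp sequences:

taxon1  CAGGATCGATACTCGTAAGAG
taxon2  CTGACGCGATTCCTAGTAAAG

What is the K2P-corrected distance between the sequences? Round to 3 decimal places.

Of 21 sites, 5 differences are transitions and 6 are transversions, so P = 5/21 ≈ 0.238095 and Q = 6/21 ≈ 0.285714.
Under the Kimura two-parameter model, d = −½ ln(1 − 2P − Q) − ¼ ln(1 − 2Q).
1 − 2P − Q = 0.238096, giving −½ ln(0.238096) = 0.717541.
1 − 2Q = 0.428572, giving −¼ ln(0.428572) = 0.211824.
d = 0.717541 + 0.211824 = 0.929365.

0.929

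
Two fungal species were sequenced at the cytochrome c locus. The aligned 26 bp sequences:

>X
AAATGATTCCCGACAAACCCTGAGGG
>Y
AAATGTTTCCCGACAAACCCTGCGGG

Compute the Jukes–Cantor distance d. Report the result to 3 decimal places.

The sequences differ at 2 of 26 sites (6, 23), so p = 2/26 ≈ 0.076923.
d = −(3/4) ln(1 − 4p/3) = −0.75 ln(1 − 0.102564) = −0.75 ln(0.897436)
  = −0.75 × (-0.108213) = 0.081160 substitutions/site.

0.081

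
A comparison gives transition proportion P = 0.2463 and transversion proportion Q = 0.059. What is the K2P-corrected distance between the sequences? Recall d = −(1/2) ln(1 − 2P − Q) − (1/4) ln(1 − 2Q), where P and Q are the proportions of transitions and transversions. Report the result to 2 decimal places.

Under the Kimura two-parameter model, d = −½ ln(1 − 2P − Q) − ¼ ln(1 − 2Q).
1 − 2P − Q = 0.4484, giving −½ ln(0.4484) = 0.401035.
1 − 2Q = 0.882, giving −¼ ln(0.882) = 0.031391.
d = 0.401035 + 0.031391 = 0.432426.

0.43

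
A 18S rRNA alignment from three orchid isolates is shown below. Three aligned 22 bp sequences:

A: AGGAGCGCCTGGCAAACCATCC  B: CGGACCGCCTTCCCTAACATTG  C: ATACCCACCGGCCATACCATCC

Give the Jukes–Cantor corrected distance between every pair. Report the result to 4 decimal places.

d(A,B) = 0.5913, d(A,C) = 0.4975, d(B,C) = 0.8240

A–B: 9/22 sites differ → p ≈ 0.409091, d = −0.75 ln(1 − 0.545455) = 0.591344 ≈ 0.5913.
A–C: 8/22 sites differ → p ≈ 0.363636, d = −0.75 ln(1 − 0.484848) = 0.497470 ≈ 0.4975.
B–C: 11/22 sites differ → p = 0.5, d = −0.75 ln(1 − 0.666667) = 0.823960 ≈ 0.8240.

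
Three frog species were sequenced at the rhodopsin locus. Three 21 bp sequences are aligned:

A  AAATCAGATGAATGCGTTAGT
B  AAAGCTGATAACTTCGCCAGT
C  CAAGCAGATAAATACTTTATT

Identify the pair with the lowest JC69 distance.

A and C

A–B: 7/21 differ, p = 0.333, d = 0.441.
A–C: 6/21 differ, p = 0.286, d = 0.360.
B–C: 8/21 differ, p = 0.381, d = 0.532.
The smallest distance is between A and C.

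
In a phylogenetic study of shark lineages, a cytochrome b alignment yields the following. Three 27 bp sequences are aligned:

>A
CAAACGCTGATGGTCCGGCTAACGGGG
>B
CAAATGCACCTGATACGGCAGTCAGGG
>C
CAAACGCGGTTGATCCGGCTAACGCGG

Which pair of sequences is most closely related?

A and C

A–B: 10/27 differ, p = 0.370, d = 0.511.
A–C: 4/27 differ, p = 0.148, d = 0.165.
B–C: 10/27 differ, p = 0.370, d = 0.511.
The smallest distance is between A and C.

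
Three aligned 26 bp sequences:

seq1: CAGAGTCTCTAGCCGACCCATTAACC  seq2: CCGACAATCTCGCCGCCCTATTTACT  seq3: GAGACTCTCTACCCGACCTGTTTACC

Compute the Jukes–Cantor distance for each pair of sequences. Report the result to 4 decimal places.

seq1–seq2: 9/26 sites differ → p ≈ 0.346154, d = −0.75 ln(1 − 0.461539) = 0.464280 ≈ 0.4643.
seq1–seq3: 6/26 sites differ → p ≈ 0.230769, d = −0.75 ln(1 − 0.307692) = 0.275793 ≈ 0.2758.
seq2–seq3: 9/26 sites differ → p ≈ 0.346154, d = −0.75 ln(1 − 0.461539) = 0.464280 ≈ 0.4643.

d(seq1,seq2) = 0.4643, d(seq1,seq3) = 0.2758, d(seq2,seq3) = 0.4643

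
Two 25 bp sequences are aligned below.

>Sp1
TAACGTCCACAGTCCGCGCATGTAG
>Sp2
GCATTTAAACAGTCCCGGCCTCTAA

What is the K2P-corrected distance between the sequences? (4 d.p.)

0.6852

Of 25 sites, 2 differences are transitions and 9 are transversions, so P = 2/25 = 0.08 and Q = 9/25 = 0.36.
Under the Kimura two-parameter model, d = −½ ln(1 − 2P − Q) − ¼ ln(1 − 2Q).
1 − 2P − Q = 0.48, giving −½ ln(0.48) = 0.366985.
1 − 2Q = 0.28, giving −¼ ln(0.28) = 0.318241.
d = 0.366985 + 0.318241 = 0.685226.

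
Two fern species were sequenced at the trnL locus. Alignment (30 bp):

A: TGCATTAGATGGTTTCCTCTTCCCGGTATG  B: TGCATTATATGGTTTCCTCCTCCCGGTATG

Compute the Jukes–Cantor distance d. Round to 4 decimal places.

The sequences differ at 2 of 30 sites (8, 20), so p = 2/30 ≈ 0.066667.
d = −(3/4) ln(1 − 4p/3) = −0.75 ln(1 − 0.088889) = −0.75 ln(0.911111)
  = −0.75 × (-0.093091) = 0.069818 substitutions/site.

0.0698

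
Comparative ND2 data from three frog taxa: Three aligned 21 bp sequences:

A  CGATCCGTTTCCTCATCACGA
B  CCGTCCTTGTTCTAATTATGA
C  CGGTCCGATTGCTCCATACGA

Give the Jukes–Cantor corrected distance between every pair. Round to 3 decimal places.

d(A,B) = 0.532, d(A,C) = 0.360, d(B,C) = 0.635

A–B: 8/21 sites differ → p ≈ 0.380952, d = −0.75 ln(1 − 0.507936) = 0.531860 ≈ 0.532.
A–C: 6/21 sites differ → p ≈ 0.285714, d = −0.75 ln(1 − 0.380952) = 0.359679 ≈ 0.360.
B–C: 9/21 sites differ → p ≈ 0.428571, d = −0.75 ln(1 − 0.571428) = 0.635472 ≈ 0.635.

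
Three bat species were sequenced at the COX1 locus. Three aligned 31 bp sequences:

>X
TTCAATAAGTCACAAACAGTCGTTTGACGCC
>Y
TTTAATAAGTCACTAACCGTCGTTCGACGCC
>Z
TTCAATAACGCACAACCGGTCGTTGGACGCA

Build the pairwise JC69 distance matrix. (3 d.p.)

d(X,Y) = 0.142, d(X,Z) = 0.224, d(Y,Z) = 0.316

X–Y: 4/31 sites differ → p ≈ 0.129032, d = −0.75 ln(1 − 0.172043) = 0.141596 ≈ 0.142.
X–Z: 6/31 sites differ → p ≈ 0.193548, d = −0.75 ln(1 − 0.258064) = 0.223869 ≈ 0.224.
Y–Z: 8/31 sites differ → p ≈ 0.258065, d = −0.75 ln(1 − 0.344087) = 0.316295 ≈ 0.316.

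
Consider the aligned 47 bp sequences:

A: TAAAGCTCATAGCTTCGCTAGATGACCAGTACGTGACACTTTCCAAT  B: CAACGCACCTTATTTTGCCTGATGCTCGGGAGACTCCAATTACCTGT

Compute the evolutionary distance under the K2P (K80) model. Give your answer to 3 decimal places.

Of 47 sites, 10 differences are transitions and 13 are transversions, so P = 10/47 ≈ 0.212766 and Q = 13/47 ≈ 0.276596.
Under the Kimura two-parameter model, d = −½ ln(1 − 2P − Q) − ¼ ln(1 − 2Q).
1 − 2P − Q = 0.297872, giving −½ ln(0.297872) = 0.605546.
1 − 2Q = 0.446808, giving −¼ ln(0.446808) = 0.201407.
d = 0.605546 + 0.201407 = 0.806953.

0.807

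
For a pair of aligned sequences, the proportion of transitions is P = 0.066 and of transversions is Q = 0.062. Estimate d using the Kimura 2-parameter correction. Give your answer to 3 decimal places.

0.141

Under the Kimura two-parameter model, d = −½ ln(1 − 2P − Q) − ¼ ln(1 − 2Q).
1 − 2P − Q = 0.806, giving −½ ln(0.806) = 0.107836.
1 − 2Q = 0.876, giving −¼ ln(0.876) = 0.033097.
d = 0.107836 + 0.033097 = 0.140933.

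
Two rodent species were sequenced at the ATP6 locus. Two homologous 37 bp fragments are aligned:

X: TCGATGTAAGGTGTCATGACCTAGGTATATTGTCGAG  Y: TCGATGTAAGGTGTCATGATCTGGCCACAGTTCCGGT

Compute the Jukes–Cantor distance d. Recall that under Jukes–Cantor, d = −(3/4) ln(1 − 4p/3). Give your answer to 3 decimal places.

0.335

The sequences differ at 10 of 37 sites (20, 23, 25, 26, 28, 30, 32, 33, 36, 37), so p = 10/37 ≈ 0.27027.
d = −(3/4) ln(1 − 4p/3) = −0.75 ln(1 − 0.36036) = −0.75 ln(0.63964)
  = −0.75 × (-0.446850) = 0.335138 substitutions/site.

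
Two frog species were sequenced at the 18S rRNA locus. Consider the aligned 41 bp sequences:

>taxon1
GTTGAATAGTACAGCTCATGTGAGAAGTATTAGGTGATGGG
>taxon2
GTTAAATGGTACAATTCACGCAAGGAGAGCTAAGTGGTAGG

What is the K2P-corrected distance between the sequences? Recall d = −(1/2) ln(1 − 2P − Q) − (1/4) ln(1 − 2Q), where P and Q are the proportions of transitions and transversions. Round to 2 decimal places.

0.55

Of 41 sites, 13 differences are transitions and 1 are transversions, so P = 13/41 ≈ 0.317073 and Q = 1/41 ≈ 0.02439.
Under the Kimura two-parameter model, d = −½ ln(1 − 2P − Q) − ¼ ln(1 − 2Q).
1 − 2P − Q = 0.341464, giving −½ ln(0.341464) = 0.537257.
1 − 2Q = 0.95122, giving −¼ ln(0.95122) = 0.012502.
d = 0.537257 + 0.012502 = 0.549759.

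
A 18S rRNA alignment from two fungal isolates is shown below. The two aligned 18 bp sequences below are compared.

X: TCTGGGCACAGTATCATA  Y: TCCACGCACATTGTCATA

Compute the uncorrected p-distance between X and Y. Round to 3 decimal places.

0.278

The sequences differ at 5 of 18 positions (sites 3, 4, 5, 11, 13).
p = 5/18 = 0.277777… ≈ 0.278 (to 3 d.p.).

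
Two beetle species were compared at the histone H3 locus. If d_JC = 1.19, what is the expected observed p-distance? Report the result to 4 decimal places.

0.5965

p = (3/4)(1 − e^(−4d/3)) = 0.75 × (1 − e^(-1.586667)) = 0.75 × (1 − 0.204606) = 0.596546.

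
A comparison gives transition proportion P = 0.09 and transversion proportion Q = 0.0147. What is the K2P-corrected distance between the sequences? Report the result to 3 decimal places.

Under the Kimura two-parameter model, d = −½ ln(1 − 2P − Q) − ¼ ln(1 − 2Q).
1 − 2P − Q = 0.8053, giving −½ ln(0.8053) = 0.108270.
1 − 2Q = 0.9706, giving −¼ ln(0.9706) = 0.007460.
d = 0.108270 + 0.007460 = 0.115730.

0.116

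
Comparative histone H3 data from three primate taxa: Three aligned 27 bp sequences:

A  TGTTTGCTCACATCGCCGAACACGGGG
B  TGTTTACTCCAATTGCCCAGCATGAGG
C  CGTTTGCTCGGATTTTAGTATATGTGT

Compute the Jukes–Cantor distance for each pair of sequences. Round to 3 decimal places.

A–B: 8/27 sites differ → p ≈ 0.296296, d = −0.75 ln(1 − 0.395061) = 0.376971 ≈ 0.377.
A–C: 12/27 sites differ → p ≈ 0.444444, d = −0.75 ln(1 − 0.592592) = 0.673455 ≈ 0.673.
B–C: 13/27 sites differ → p ≈ 0.481481, d = −0.75 ln(1 − 0.641975) = 0.770364 ≈ 0.770.

d(A,B) = 0.377, d(A,C) = 0.673, d(B,C) = 0.770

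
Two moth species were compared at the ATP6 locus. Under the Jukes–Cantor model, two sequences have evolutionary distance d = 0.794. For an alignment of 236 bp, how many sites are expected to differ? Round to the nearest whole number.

Invert JC69: p = (3/4)(1 − e^(−4d/3)) = 0.75 × (1 − e^(-1.058667)) = 0.75 × (1 − 0.346918) = 0.489812.
Expected differing sites = pL ≈ 0.489812 × 236 = 115.595632 ≈ 116.

116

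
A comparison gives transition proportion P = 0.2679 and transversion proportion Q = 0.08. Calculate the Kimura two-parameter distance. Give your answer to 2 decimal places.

Under the Kimura two-parameter model, d = −½ ln(1 − 2P − Q) − ¼ ln(1 − 2Q).
1 − 2P − Q = 0.3842, giving −½ ln(0.3842) = 0.478296.
1 − 2Q = 0.84, giving −¼ ln(0.84) = 0.043588.
d = 0.478296 + 0.043588 = 0.521884.

0.52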